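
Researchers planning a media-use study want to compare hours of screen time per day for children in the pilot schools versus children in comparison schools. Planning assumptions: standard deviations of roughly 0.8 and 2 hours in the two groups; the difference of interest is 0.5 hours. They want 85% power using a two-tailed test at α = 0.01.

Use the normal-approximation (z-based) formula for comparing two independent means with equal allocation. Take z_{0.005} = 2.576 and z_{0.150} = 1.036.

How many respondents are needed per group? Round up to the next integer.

n = 243 per group

n = (z_{α/2} + z_β)² · (σ₁² + σ₂²) / δ²
  = (2.576 + 1.036)² · (0.8² + 2² = 4.64) / 0.5²
  = 13.0465 · 4.64 / 0.25
  = 242.14
Round up → n = 243 per group.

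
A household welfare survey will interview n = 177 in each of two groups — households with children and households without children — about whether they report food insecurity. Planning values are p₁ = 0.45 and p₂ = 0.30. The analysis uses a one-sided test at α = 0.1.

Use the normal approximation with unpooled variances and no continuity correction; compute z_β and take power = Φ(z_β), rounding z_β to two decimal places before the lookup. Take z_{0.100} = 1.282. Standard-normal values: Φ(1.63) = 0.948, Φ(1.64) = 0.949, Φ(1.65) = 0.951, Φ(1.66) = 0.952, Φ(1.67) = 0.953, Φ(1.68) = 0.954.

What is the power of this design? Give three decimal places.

Power ≈ 0.953

z_β = |p₁−p₂|·√(n/[p₁q₁+p₂q₂]) − z_α
    = 0.15 · √(177/0.4575) − 1.282
    = 0.15 · 19.6694 − 1.282
    = 2.9504 − 1.282 = 1.6684 → 1.67
Power = Φ(1.67) = 0.953.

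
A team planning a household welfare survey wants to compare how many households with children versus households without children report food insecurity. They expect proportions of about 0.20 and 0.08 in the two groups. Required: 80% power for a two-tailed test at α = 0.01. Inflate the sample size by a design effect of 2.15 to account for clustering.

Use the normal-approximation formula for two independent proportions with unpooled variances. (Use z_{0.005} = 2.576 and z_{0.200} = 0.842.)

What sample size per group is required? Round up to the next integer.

n = (z_{α/2} + z_β)² · [p₁(1−p₁) + p₂(1−p₂)] / (p₁ − p₂)²
  = (2.576 + 0.842)² · (0.20·0.80 + 0.08·0.92) / (0.12)²
  = (3.418)² · (0.1600 + 0.0736) / 0.0144
  = 11.6827 · 0.2336 / 0.0144
  = 189.52
Design effect: 2.15 × 189.52 = 407.47.
Round up → n = 408 per group.

n = 408 per group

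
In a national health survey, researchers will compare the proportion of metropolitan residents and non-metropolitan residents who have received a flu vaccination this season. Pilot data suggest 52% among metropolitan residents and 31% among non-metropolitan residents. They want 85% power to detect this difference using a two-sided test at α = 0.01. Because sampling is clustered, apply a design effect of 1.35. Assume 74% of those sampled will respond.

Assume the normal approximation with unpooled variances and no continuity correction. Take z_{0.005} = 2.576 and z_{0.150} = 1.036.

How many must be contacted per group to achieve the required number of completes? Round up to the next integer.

n = 251 per group

n = (z_{α/2} + z_β)² · [p₁(1−p₁) + p₂(1−p₂)] / (p₁ − p₂)²
  = (2.576 + 1.036)² · (0.52·0.48 + 0.31·0.69) / (0.21)²
  = (3.612)² · (0.2496 + 0.2139) / 0.0441
  = 13.0465 · 0.4635 / 0.0441
  = 137.12
Design effect: 1.35 × 137.12 = 185.11.
Adjust for 74% response: 185.11 / 0.74 = 250.15.
Round up → n = 251 per group.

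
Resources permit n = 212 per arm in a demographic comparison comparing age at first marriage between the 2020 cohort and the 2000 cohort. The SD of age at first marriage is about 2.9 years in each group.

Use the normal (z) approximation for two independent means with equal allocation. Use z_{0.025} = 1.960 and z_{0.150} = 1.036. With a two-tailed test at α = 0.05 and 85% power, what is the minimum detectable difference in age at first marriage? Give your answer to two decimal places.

Minimum detectable difference ≈ 0.84 years

δ = (z_{α/2} + z_β) · √((σ₁²+σ₂²)/n)
  = (1.960 + 1.036) · √(16.82/212)
  = 2.996 · √0.07934
  = 2.996 · 0.2817
  = 0.8439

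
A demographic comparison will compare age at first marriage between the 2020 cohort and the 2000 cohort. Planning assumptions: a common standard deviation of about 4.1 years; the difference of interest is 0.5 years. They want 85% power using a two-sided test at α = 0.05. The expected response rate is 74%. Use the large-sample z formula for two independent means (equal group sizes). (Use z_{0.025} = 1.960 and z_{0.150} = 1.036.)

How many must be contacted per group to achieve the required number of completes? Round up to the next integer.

n = 1632 per group

n = (z_{α/2} + z_β)² · (σ₁² + σ₂²) / δ²
  = (1.960 + 1.036)² · (2·4.1² = 33.62) / 0.5²
  = 8.9760 · 33.62 / 0.25
  = 1207.09
Adjust for 74% response: 1207.09 / 0.74 = 1631.21.
Round up → n = 1632 per group.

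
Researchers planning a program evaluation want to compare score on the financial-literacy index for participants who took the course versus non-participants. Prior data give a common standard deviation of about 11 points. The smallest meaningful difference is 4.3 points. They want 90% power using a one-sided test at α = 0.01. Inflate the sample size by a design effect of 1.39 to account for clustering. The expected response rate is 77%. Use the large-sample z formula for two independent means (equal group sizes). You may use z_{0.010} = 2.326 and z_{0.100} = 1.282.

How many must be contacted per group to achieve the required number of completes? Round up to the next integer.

n = (z_α + z_β)² · (σ₁² + σ₂²) / δ²
  = (2.326 + 1.282)² · (2·11² = 242) / 4.3²
  = 13.0177 · 242 / 18.49
  = 170.38
Design effect: 1.39 × 170.38 = 236.82.
Adjust for 77% response: 236.82 / 0.77 = 307.56.
Round up → n = 308 per group.

n = 308 per group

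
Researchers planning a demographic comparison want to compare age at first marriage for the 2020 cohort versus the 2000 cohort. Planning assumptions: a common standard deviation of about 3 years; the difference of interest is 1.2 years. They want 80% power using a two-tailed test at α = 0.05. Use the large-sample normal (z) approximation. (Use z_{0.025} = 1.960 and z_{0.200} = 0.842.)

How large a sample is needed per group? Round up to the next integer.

n = (z_{α/2} + z_β)² · (σ₁² + σ₂²) / δ²
  = (1.960 + 0.842)² · (2·3² = 18) / 1.2²
  = 7.8512 · 18 / 1.44
  = 98.14
Round up → n = 99 per group.

n = 99 per group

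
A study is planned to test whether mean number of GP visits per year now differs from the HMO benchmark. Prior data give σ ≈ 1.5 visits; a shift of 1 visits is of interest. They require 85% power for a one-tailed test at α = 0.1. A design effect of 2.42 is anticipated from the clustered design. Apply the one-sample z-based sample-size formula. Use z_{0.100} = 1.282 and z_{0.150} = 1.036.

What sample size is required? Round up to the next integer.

n = 30

n = (z_α + z_β)² · σ² / δ²
  = (1.282 + 1.036)² · 1.5² / 1²
  = 5.3731 · 2.25 / 1
  = 12.09
Design effect: 2.42 × 12.09 = 29.26.
Round up → n = 30.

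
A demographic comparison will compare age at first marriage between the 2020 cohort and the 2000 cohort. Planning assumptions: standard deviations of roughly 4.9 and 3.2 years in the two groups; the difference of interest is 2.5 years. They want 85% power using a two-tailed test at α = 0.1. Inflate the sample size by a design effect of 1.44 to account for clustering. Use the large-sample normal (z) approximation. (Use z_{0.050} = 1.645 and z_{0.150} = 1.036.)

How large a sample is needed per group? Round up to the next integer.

n = 57 per group

n = (z_{α/2} + z_β)² · (σ₁² + σ₂²) / δ²
  = (1.645 + 1.036)² · (4.9² + 3.2² = 34.25) / 2.5²
  = 7.1878 · 34.25 / 6.25
  = 39.39
Design effect: 1.44 × 39.39 = 56.72.
Round up → n = 57 per group.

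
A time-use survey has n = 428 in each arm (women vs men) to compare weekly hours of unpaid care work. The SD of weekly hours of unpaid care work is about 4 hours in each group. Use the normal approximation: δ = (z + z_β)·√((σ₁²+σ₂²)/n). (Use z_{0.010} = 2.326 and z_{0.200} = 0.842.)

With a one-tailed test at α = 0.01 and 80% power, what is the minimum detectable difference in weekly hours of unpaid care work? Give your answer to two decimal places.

δ = (z_α + z_β) · √((σ₁²+σ₂²)/n)
  = (2.326 + 0.842) · √(32/428)
  = 3.168 · √0.07477
  = 3.168 · 0.2734
  = 0.8662

Minimum detectable difference ≈ 0.87 hours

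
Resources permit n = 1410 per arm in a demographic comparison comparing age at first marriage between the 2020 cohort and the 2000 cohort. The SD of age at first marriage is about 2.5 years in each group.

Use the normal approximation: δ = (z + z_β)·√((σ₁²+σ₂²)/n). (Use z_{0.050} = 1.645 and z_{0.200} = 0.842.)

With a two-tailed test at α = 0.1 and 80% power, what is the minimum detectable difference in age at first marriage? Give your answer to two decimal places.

δ = (z_{α/2} + z_β) · √((σ₁²+σ₂²)/n)
  = (1.645 + 0.842) · √(12.5/1410)
  = 2.487 · √0.00887
  = 2.487 · 0.0942
  = 0.2342

Minimum detectable difference ≈ 0.23 years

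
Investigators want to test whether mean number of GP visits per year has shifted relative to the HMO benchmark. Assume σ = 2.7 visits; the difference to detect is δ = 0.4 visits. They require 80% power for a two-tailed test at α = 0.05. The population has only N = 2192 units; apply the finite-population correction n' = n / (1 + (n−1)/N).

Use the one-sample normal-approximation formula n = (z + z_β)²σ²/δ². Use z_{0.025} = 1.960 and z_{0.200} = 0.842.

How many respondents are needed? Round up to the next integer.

n = (z_{α/2} + z_β)² · σ² / δ²
  = (1.960 + 0.842)² · 2.7² / 0.4²
  = 7.8512 · 7.29 / 0.16
  = 357.72
Finite-population correction (N = 2192): 357.72 / (1 + (357.72 − 1)/2192) = 307.65.
Round up → n = 308.

n = 308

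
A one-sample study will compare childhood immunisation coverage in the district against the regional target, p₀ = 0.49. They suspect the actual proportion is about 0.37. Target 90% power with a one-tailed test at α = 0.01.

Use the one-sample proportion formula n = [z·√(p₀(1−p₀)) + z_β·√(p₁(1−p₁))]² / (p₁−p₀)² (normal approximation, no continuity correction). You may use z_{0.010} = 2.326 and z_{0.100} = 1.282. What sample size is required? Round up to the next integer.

n = 221

n = [z_α·√(p₀q₀) + z_β·√(p₁q₁)]² / (p₁ − p₀)²
  = [2.326·√(0.49·0.51) + 1.282·√(0.37·0.63)]² / (-0.12)²
  = [2.326·0.4999 + 1.282·0.4828]² / 0.0144
  = [1.7817]² / 0.0144
  = 220.45
Round up → n = 221.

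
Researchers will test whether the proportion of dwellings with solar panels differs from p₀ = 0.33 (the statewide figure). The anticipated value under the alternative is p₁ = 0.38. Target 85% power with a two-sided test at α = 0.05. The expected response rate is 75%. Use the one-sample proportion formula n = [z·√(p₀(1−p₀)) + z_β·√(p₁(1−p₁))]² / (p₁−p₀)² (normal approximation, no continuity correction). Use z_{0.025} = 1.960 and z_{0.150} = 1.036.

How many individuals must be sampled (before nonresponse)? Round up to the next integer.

n = 1083

n = [z_{α/2}·√(p₀q₀) + z_β·√(p₁q₁)]² / (p₁ − p₀)²
  = [1.960·√(0.33·0.67) + 1.036·√(0.38·0.62)]² / (0.05)²
  = [1.960·0.4702 + 1.036·0.4854]² / 0.0025
  = [1.4245]² / 0.0025
  = 811.65
Adjust for 75% response: 811.65 / 0.75 = 1082.21.
Round up → n = 1083.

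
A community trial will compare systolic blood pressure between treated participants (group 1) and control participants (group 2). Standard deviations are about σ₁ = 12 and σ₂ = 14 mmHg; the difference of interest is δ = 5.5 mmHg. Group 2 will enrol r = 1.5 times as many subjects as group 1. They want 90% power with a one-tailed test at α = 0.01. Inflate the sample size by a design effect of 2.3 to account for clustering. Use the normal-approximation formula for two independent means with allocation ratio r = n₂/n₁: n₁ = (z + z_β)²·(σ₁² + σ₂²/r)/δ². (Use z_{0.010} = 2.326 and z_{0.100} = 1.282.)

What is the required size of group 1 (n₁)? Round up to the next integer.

n₁ = 272

n₁ = (z_α + z_β)² · (σ₁² + σ₂²/r) / δ²
   = (2.326 + 1.282)² · (12² + 14²/1.5) / 5.5²
   = 13.0177 · (144 + 130.6667) / 30.25
   = 13.0177 · 274.6667 / 30.25
   = 118.20
Design effect: 2.3 × 118.20 = 271.86.
Round up → n₁ = 272; n₂ = r·n₁ = 1.5 × 272 = 408.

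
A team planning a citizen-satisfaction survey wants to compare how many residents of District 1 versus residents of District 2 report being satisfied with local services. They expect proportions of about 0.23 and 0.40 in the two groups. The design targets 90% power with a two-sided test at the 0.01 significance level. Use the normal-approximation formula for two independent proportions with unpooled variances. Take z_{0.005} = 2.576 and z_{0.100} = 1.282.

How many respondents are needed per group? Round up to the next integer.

n = 215 per group

n = (z_{α/2} + z_β)² · [p₁(1−p₁) + p₂(1−p₂)] / (p₁ − p₂)²
  = (2.576 + 1.282)² · (0.23·0.77 + 0.40·0.60) / (-0.17)²
  = (3.858)² · (0.1771 + 0.2400) / 0.0289
  = 14.8842 · 0.4171 / 0.0289
  = 214.82
Round up → n = 215 per group.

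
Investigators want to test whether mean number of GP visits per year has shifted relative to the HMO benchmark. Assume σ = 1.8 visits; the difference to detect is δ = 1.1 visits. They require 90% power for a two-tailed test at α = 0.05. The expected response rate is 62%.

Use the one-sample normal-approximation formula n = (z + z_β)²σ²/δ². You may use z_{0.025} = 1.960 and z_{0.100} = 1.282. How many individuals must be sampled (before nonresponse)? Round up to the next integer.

n = 46

n = (z_{α/2} + z_β)² · σ² / δ²
  = (1.960 + 1.282)² · 1.8² / 1.1²
  = 10.5106 · 3.24 / 1.21
  = 28.14
Adjust for 62% response: 28.14 / 0.62 = 45.39.
Round up → n = 46.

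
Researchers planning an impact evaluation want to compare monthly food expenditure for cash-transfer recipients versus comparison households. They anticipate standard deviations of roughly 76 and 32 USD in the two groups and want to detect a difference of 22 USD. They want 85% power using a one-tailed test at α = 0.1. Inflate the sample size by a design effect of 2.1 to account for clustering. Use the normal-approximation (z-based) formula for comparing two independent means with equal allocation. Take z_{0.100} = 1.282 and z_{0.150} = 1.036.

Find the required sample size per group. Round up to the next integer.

n = (z_α + z_β)² · (σ₁² + σ₂²) / δ²
  = (1.282 + 1.036)² · (76² + 32² = 6800) / 22²
  = 5.3731 · 6800 / 484
  = 75.49
Design effect: 2.1 × 75.49 = 158.53.
Round up → n = 159 per group.

n = 159 per group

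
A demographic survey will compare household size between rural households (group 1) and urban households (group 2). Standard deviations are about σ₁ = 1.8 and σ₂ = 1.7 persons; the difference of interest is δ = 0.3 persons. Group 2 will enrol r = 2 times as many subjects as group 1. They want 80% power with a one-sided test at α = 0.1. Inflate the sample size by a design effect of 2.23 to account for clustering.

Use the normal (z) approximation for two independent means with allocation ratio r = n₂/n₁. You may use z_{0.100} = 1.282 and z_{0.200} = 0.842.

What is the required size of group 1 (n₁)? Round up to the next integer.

n₁ = 524

n₁ = (z_α + z_β)² · (σ₁² + σ₂²/r) / δ²
   = (1.282 + 0.842)² · (1.8² + 1.7²/2) / 0.3²
   = 4.5114 · (3.24 + 1.445) / 0.09
   = 4.5114 · 4.685 / 0.09
   = 234.84
Design effect: 2.23 × 234.84 = 523.70.
Round up → n₁ = 524; n₂ = r·n₁ = 2 × 524 = 1048.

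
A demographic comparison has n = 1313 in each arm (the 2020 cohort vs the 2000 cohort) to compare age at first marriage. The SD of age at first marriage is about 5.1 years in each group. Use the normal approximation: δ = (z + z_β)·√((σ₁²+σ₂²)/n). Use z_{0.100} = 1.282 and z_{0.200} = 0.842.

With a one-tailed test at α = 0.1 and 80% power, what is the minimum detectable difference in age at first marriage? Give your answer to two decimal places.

δ = (z_α + z_β) · √((σ₁²+σ₂²)/n)
  = (1.282 + 0.842) · √(52.02/1313)
  = 2.124 · √0.03962
  = 2.124 · 0.1990
  = 0.4228

Minimum detectable difference ≈ 0.42 years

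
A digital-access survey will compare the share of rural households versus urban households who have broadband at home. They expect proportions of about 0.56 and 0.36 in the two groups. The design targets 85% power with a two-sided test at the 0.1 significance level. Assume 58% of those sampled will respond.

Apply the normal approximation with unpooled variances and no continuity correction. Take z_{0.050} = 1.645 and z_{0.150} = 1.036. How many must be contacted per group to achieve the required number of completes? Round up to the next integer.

n = (z_{α/2} + z_β)² · [p₁(1−p₁) + p₂(1−p₂)] / (p₁ − p₂)²
  = (1.645 + 1.036)² · (0.56·0.44 + 0.36·0.64) / (0.20)²
  = (2.681)² · (0.2464 + 0.2304) / 0.0400
  = 7.1878 · 0.4768 / 0.0400
  = 85.68
Adjust for 58% response: 85.68 / 0.58 = 147.72.
Round up → n = 148 per group.

n = 148 per group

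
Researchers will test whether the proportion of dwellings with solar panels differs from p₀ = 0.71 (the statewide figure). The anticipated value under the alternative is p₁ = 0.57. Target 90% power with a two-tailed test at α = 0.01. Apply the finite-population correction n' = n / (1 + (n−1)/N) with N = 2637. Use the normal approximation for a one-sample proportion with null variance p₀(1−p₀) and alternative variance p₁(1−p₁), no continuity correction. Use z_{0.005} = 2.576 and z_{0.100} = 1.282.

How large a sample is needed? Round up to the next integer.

n = [z_{α/2}·√(p₀q₀) + z_β·√(p₁q₁)]² / (p₁ − p₀)²
  = [2.576·√(0.71·0.29) + 1.282·√(0.57·0.43)]² / (-0.14)²
  = [2.576·0.4538 + 1.282·0.4951]² / 0.0196
  = [1.8036]² / 0.0196
  = 165.96
Finite-population correction (N = 2637): 165.96 / (1 + (165.96 − 1)/2637) = 156.19.
Round up → n = 157.

n = 157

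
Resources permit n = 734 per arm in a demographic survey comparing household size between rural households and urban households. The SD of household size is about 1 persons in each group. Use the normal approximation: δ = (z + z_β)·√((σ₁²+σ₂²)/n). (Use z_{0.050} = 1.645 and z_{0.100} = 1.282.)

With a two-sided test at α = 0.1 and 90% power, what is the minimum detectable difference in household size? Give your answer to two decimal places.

δ = (z_{α/2} + z_β) · √((σ₁²+σ₂²)/n)
  = (1.645 + 1.282) · √(2/734)
  = 2.927 · √0.00272
  = 2.927 · 0.0522
  = 0.1528

Minimum detectable difference ≈ 0.15 persons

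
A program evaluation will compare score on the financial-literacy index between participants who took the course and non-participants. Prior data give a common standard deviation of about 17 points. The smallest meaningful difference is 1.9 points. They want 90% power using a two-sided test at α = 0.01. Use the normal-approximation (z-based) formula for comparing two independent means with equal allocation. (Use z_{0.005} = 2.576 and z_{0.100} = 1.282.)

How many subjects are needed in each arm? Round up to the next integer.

n = (z_{α/2} + z_β)² · (σ₁² + σ₂²) / δ²
  = (2.576 + 1.282)² · (2·17² = 578) / 1.9²
  = 14.8842 · 578 / 3.61
  = 2383.12
Round up → n = 2384 per group.

n = 2384 per group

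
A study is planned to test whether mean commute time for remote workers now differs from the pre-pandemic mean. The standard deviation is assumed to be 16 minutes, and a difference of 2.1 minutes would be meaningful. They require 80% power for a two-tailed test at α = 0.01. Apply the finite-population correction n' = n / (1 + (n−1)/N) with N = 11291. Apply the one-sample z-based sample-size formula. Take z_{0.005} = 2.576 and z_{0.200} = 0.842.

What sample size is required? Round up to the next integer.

n = (z_{α/2} + z_β)² · σ² / δ²
  = (2.576 + 0.842)² · 16² / 2.1²
  = 11.6827 · 256 / 4.41
  = 678.18
Finite-population correction (N = 11291): 678.18 / (1 + (678.18 − 1)/11291) = 639.81.
Round up → n = 640.

n = 640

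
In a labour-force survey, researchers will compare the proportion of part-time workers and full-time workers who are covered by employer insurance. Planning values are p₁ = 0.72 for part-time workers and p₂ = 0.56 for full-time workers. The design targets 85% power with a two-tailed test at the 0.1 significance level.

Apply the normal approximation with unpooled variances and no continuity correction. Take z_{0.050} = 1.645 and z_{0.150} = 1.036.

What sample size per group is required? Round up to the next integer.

n = (z_{α/2} + z_β)² · [p₁(1−p₁) + p₂(1−p₂)] / (p₁ − p₂)²
  = (1.645 + 1.036)² · (0.72·0.28 + 0.56·0.44) / (0.16)²
  = (2.681)² · (0.2016 + 0.2464) / 0.0256
  = 7.1878 · 0.4480 / 0.0256
  = 125.79
Round up → n = 126 per group.

n = 126 per group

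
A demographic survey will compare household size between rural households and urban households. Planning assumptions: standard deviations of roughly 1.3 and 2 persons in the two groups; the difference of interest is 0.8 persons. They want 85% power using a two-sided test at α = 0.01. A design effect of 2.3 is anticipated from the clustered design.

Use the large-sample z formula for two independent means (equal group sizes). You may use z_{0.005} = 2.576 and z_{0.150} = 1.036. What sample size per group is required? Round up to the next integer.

n = (z_{α/2} + z_β)² · (σ₁² + σ₂²) / δ²
  = (2.576 + 1.036)² · (1.3² + 2² = 5.69) / 0.8²
  = 13.0465 · 5.69 / 0.64
  = 115.99
Design effect: 2.3 × 115.99 = 266.78.
Round up → n = 267 per group.

n = 267 per group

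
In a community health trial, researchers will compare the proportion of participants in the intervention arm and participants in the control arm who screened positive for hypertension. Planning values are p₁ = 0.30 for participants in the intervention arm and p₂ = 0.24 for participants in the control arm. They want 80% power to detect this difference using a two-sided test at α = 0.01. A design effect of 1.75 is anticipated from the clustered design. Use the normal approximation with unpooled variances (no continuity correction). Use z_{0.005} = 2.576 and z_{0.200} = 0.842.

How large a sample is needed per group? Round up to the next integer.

n = 2229 per group

n = (z_{α/2} + z_β)² · [p₁(1−p₁) + p₂(1−p₂)] / (p₁ − p₂)²
  = (2.576 + 0.842)² · (0.30·0.70 + 0.24·0.76) / (0.06)²
  = (3.418)² · (0.2100 + 0.1824) / 0.0036
  = 11.6827 · 0.3924 / 0.0036
  = 1273.42
Design effect: 1.75 × 1273.42 = 2228.48.
Round up → n = 2229 per group.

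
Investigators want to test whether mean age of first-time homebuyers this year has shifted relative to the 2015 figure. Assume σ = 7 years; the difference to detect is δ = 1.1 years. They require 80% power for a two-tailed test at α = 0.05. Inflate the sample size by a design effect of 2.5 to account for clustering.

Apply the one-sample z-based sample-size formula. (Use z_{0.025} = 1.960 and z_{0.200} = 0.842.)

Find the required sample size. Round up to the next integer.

n = 795

n = (z_{α/2} + z_β)² · σ² / δ²
  = (1.960 + 0.842)² · 7² / 1.1²
  = 7.8512 · 49 / 1.21
  = 317.94
Design effect: 2.5 × 317.94 = 794.85.
Round up → n = 795.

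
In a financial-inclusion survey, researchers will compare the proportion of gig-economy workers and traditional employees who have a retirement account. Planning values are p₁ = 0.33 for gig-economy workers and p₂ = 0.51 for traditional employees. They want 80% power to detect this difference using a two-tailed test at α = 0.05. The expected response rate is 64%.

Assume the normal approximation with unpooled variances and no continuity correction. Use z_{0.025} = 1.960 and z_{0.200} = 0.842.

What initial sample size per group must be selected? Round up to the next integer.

n = 179 per group

n = (z_{α/2} + z_β)² · [p₁(1−p₁) + p₂(1−p₂)] / (p₁ − p₂)²
  = (1.960 + 0.842)² · (0.33·0.67 + 0.51·0.49) / (-0.18)²
  = (2.802)² · (0.2211 + 0.2499) / 0.0324
  = 7.8512 · 0.4710 / 0.0324
  = 114.13
Adjust for 64% response: 114.13 / 0.64 = 178.33.
Round up → n = 179 per group.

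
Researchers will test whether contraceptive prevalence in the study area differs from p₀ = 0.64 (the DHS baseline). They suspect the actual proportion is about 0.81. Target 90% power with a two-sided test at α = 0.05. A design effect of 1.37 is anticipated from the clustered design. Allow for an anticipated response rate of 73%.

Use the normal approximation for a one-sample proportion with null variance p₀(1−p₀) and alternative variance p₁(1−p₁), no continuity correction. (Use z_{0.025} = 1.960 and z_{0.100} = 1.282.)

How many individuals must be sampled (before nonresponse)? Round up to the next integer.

n = 136

n = [z_{α/2}·√(p₀q₀) + z_β·√(p₁q₁)]² / (p₁ − p₀)²
  = [1.960·√(0.64·0.36) + 1.282·√(0.81·0.19)]² / (0.17)²
  = [1.960·0.4800 + 1.282·0.3923]² / 0.0289
  = [1.4437]² / 0.0289
  = 72.12
Design effect: 1.37 × 72.12 = 98.81.
Adjust for 73% response: 98.81 / 0.73 = 135.35.
Round up → n = 136.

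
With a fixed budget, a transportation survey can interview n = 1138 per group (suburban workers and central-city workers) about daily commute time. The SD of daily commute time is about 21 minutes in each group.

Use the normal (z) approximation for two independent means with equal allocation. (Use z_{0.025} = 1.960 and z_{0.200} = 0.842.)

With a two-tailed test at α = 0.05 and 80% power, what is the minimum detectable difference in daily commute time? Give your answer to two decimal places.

Minimum detectable difference ≈ 2.47 minutes

δ = (z_{α/2} + z_β) · √((σ₁²+σ₂²)/n)
  = (1.960 + 0.842) · √(882/1138)
  = 2.802 · √0.77504
  = 2.802 · 0.8804
  = 2.4668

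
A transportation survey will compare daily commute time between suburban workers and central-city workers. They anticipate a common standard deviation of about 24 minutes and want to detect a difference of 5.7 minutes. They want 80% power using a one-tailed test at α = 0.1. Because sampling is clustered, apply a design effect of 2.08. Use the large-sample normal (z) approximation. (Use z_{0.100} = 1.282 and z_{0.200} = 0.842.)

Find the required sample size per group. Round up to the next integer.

n = (z_α + z_β)² · (σ₁² + σ₂²) / δ²
  = (1.282 + 0.842)² · (2·24² = 1152) / 5.7²
  = 4.5114 · 1152 / 32.49
  = 159.96
Design effect: 2.08 × 159.96 = 332.72.
Round up → n = 333 per group.

n = 333 per group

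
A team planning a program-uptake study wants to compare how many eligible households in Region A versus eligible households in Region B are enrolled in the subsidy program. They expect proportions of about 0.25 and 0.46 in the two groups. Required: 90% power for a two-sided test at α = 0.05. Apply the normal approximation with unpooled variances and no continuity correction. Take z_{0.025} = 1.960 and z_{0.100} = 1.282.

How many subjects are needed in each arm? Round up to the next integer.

n = (z_{α/2} + z_β)² · [p₁(1−p₁) + p₂(1−p₂)] / (p₁ − p₂)²
  = (1.960 + 1.282)² · (0.25·0.75 + 0.46·0.54) / (-0.21)²
  = (3.242)² · (0.1875 + 0.2484) / 0.0441
  = 10.5106 · 0.4359 / 0.0441
  = 103.89
Round up → n = 104 per group.

n = 104 per group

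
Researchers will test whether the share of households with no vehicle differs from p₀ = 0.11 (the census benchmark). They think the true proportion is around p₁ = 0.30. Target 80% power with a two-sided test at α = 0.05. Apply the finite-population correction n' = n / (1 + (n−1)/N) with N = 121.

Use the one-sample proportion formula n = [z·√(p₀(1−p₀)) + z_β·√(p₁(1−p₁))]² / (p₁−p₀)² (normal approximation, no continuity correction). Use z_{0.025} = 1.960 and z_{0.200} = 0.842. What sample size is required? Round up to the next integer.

n = 23

n = [z_{α/2}·√(p₀q₀) + z_β·√(p₁q₁)]² / (p₁ − p₀)²
  = [1.960·√(0.11·0.89) + 0.842·√(0.30·0.70)]² / (0.19)²
  = [1.960·0.3129 + 0.842·0.4583]² / 0.0361
  = [0.9991]² / 0.0361
  = 27.65
Finite-population correction (N = 121): 27.65 / (1 + (27.65 − 1)/121) = 22.66.
Round up → n = 23.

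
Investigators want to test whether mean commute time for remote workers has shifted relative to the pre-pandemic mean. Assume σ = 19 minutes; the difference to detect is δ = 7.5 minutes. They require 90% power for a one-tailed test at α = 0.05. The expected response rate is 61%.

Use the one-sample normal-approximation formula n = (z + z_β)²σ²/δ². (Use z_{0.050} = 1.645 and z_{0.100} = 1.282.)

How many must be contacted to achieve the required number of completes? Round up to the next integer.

n = (z_α + z_β)² · σ² / δ²
  = (1.645 + 1.282)² · 19² / 7.5²
  = 8.5673 · 361 / 56.25
  = 54.98
Adjust for 61% response: 54.98 / 0.61 = 90.14.
Round up → n = 91.

n = 91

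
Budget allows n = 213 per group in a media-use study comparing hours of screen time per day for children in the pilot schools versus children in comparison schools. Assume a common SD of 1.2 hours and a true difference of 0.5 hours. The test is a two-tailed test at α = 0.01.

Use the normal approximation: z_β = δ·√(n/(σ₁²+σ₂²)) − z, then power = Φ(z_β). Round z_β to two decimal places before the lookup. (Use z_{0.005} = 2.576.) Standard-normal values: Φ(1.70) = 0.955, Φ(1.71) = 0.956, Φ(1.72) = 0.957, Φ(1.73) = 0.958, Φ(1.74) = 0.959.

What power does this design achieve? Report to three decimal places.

z_β = δ·√(n/(σ₁²+σ₂²)) − z_{α/2}
    = 0.5 · √(213/2.88) − 2.576
    = 0.5 · 8.59990 − 2.576
    = 4.3000 − 2.576 = 1.7240 → 1.72
Power = Φ(1.72) = 0.957.

Power ≈ 0.957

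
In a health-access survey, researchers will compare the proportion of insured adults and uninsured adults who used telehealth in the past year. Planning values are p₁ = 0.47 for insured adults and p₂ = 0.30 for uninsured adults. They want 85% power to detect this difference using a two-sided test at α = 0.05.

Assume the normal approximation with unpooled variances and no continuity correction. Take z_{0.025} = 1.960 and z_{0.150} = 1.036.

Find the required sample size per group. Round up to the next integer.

n = (z_{α/2} + z_β)² · [p₁(1−p₁) + p₂(1−p₂)] / (p₁ − p₂)²
  = (1.960 + 1.036)² · (0.47·0.53 + 0.30·0.70) / (0.17)²
  = (2.996)² · (0.2491 + 0.2100) / 0.0289
  = 8.9760 · 0.4591 / 0.0289
  = 142.59
Round up → n = 143 per group.

n = 143 per group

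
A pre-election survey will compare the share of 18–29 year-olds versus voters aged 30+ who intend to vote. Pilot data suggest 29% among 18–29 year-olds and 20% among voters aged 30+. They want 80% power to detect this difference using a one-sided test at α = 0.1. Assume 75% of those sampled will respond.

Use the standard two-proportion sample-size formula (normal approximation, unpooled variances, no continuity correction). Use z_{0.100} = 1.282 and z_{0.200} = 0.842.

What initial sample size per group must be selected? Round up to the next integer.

n = (z_α + z_β)² · [p₁(1−p₁) + p₂(1−p₂)] / (p₁ − p₂)²
  = (1.282 + 0.842)² · (0.29·0.71 + 0.20·0.80) / (0.09)²
  = (2.124)² · (0.2059 + 0.1600) / 0.0081
  = 4.5114 · 0.3659 / 0.0081
  = 203.79
Adjust for 75% response: 203.79 / 0.75 = 271.72.
Round up → n = 272 per group.

n = 272 per group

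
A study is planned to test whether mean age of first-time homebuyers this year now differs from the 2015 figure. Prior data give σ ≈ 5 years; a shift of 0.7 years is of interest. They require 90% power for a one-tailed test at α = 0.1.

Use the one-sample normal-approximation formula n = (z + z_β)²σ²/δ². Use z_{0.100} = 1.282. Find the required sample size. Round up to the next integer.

n = (z_α + z_β)² · σ² / δ²
  = (1.282 + 1.282)² · 5² / 0.7²
  = 6.5741 · 25 / 0.49
  = 335.41
Round up → n = 336.

n = 336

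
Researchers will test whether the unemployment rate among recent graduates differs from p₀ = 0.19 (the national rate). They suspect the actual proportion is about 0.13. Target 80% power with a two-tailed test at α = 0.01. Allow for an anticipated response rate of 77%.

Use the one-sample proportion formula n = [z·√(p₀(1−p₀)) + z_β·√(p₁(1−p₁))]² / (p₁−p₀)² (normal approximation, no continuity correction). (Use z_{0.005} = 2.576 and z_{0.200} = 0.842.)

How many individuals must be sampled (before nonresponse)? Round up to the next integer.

n = 604

n = [z_{α/2}·√(p₀q₀) + z_β·√(p₁q₁)]² / (p₁ − p₀)²
  = [2.576·√(0.19·0.81) + 0.842·√(0.13·0.87)]² / (-0.06)²
  = [2.576·0.3923 + 0.842·0.3363]² / 0.0036
  = [1.2937]² / 0.0036
  = 464.93
Adjust for 77% response: 464.93 / 0.77 = 603.81.
Round up → n = 604.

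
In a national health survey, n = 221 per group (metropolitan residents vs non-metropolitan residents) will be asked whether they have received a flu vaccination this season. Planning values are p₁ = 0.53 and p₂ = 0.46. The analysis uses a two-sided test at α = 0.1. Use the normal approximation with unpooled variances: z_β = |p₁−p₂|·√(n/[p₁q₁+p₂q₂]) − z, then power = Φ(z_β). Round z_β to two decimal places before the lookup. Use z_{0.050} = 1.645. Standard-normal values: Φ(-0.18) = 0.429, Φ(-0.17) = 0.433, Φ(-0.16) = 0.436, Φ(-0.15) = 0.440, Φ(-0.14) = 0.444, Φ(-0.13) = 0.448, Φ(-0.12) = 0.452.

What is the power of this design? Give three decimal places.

Power ≈ 0.433

z_β = |p₁−p₂|·√(n/[p₁q₁+p₂q₂]) − z_{α/2}
    = 0.07 · √(221/0.4975) − 1.645
    = 0.07 · 21.0766 − 1.645
    = 1.4754 − 1.645 = -0.1696 → -0.17
Power = Φ(-0.17) = 0.433.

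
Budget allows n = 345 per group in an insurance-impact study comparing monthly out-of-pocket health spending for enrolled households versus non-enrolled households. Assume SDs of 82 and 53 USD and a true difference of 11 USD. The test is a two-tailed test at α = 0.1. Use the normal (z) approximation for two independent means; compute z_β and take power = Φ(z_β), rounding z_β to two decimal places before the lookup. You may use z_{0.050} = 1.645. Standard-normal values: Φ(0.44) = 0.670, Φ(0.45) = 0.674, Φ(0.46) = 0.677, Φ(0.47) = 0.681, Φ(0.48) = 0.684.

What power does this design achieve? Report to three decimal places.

Power ≈ 0.674

z_β = δ·√(n/(σ₁²+σ₂²)) − z_{α/2}
    = 11 · √(345/9533) − 1.645
    = 11 · 0.19024 − 1.645
    = 2.0926 − 1.645 = 0.4476 → 0.45
Power = Φ(0.45) = 0.674.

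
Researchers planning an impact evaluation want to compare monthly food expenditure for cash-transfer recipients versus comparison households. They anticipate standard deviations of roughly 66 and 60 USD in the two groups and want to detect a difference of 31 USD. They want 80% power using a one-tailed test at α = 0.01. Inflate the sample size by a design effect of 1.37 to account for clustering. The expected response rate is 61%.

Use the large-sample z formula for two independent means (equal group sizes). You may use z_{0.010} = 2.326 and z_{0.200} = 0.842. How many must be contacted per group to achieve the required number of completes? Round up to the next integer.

n = (z_α + z_β)² · (σ₁² + σ₂²) / δ²
  = (2.326 + 0.842)² · (66² + 60² = 7956) / 31²
  = 10.0362 · 7956 / 961
  = 83.09
Design effect: 1.37 × 83.09 = 113.83.
Adjust for 61% response: 113.83 / 0.61 = 186.61.
Round up → n = 187 per group.

n = 187 per group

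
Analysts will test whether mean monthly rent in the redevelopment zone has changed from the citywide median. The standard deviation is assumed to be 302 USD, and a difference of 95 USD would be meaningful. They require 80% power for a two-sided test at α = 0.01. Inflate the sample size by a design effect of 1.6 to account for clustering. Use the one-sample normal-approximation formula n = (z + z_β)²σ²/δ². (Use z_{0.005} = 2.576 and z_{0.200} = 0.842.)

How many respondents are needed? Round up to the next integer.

n = 189

n = (z_{α/2} + z_β)² · σ² / δ²
  = (2.576 + 0.842)² · 302² / 95²
  = 11.6827 · 91204 / 9025
  = 118.06
Design effect: 1.6 × 118.06 = 188.90.
Round up → n = 189.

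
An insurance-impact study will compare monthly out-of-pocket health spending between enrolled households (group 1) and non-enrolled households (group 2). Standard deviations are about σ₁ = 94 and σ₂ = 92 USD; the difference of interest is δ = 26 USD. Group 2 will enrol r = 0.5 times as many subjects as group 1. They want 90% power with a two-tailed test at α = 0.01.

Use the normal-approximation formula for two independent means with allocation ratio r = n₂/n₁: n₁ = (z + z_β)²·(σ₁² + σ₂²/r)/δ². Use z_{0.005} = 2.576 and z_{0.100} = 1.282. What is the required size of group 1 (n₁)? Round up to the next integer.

n₁ = (z_{α/2} + z_β)² · (σ₁² + σ₂²/r) / δ²
   = (2.576 + 1.282)² · (94² + 92²/0.5) / 26²
   = 14.8842 · (8836 + 16928) / 676
   = 14.8842 · 25764 / 676
   = 567.27
Round up → n₁ = 568; n₂ = r·n₁ = 0.5 × 568 = 284.

n₁ = 568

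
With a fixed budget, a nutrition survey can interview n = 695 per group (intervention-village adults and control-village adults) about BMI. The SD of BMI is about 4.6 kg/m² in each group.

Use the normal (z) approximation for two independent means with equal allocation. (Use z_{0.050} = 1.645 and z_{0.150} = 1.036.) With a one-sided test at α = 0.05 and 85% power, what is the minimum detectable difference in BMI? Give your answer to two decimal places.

δ = (z_α + z_β) · √((σ₁²+σ₂²)/n)
  = (1.645 + 1.036) · √(42.32/695)
  = 2.681 · √0.06089
  = 2.681 · 0.2468
  = 0.6616

Minimum detectable difference ≈ 0.66 kg/m²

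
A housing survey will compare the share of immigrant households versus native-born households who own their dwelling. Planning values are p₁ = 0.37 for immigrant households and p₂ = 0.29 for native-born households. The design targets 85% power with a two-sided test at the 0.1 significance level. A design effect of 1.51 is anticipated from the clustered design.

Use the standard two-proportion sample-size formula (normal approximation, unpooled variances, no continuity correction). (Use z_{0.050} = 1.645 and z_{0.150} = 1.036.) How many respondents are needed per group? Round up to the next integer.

n = (z_{α/2} + z_β)² · [p₁(1−p₁) + p₂(1−p₂)] / (p₁ − p₂)²
  = (1.645 + 1.036)² · (0.37·0.63 + 0.29·0.71) / (0.08)²
  = (2.681)² · (0.2331 + 0.2059) / 0.0064
  = 7.1878 · 0.4390 / 0.0064
  = 493.04
Design effect: 1.51 × 493.04 = 744.48.
Round up → n = 745 per group.

n = 745 per group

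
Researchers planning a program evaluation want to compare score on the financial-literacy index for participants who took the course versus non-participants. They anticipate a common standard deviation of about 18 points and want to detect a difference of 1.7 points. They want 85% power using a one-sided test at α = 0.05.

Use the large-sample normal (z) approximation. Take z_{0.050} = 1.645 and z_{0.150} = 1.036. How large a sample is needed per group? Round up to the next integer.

n = (z_α + z_β)² · (σ₁² + σ₂²) / δ²
  = (1.645 + 1.036)² · (2·18² = 648) / 1.7²
  = 7.1878 · 648 / 2.89
  = 1611.65
Round up → n = 1612 per group.

n = 1612 per group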